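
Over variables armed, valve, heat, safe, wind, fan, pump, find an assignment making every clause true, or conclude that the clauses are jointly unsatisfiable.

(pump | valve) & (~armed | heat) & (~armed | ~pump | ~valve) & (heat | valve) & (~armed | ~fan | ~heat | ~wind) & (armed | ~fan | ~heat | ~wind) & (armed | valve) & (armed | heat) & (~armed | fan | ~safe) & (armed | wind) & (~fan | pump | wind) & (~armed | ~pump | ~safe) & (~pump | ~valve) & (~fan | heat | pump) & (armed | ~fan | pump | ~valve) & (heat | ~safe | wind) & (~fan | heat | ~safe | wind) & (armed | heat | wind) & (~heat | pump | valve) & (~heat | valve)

armed: False, valve: True, heat: True, safe: True, wind: True, fan: False, pump: False

Set armed = False.
  then (armed | valve) forces valve = True.
  then (armed | heat) forces heat = True.
  then (armed | wind) forces wind = True.
  then (~pump | ~valve) forces pump = False.
  then (armed | ~fan | pump | ~valve) forces fan = False.
Set safe = True.
All clauses satisfied.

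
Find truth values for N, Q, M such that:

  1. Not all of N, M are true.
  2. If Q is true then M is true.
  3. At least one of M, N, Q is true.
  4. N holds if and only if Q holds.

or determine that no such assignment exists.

N = False; Q = False; M = True

  (1) {N, M}: 1/2 true — not all ✓
  (2) Q=F ⇒ M: vacuous ✓
  (3) {M, N, Q}: 1 true — at least one ✓
  (4) N=F, Q=F — same ✓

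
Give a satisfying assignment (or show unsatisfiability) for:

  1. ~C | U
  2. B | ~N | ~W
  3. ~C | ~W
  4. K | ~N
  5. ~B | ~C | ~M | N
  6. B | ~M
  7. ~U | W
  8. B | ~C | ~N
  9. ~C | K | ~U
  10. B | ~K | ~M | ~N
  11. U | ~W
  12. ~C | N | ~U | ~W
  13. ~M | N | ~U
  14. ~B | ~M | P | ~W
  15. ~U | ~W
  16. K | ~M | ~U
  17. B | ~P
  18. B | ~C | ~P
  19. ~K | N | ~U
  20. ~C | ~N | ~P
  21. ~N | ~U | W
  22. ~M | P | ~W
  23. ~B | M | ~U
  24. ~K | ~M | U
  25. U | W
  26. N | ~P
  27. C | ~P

The formula is unsatisfiable.

Case U = True:
  (~U | W) forces W = True.
  Clause (~U | ~W) is falsified — contradiction.
Case U = False:
  (~C | U) forces C = False.
  (U | ~W) forces W = False.
  Clause (U | W) is falsified — contradiction.
Both cases fail, so the formula is unsatisfiable.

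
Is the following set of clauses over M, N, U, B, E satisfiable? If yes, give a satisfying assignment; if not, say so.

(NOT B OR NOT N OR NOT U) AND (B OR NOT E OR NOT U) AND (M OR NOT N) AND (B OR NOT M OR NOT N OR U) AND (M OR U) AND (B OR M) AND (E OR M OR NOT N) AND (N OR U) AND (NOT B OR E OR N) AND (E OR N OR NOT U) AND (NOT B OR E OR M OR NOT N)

Set M = True.
Set N = True.
Set U = False.
  then (B OR NOT M OR NOT N OR U) forces B = True.
Set E = False.
All clauses satisfied.

M=T; N=T; U=F; B=T; E=F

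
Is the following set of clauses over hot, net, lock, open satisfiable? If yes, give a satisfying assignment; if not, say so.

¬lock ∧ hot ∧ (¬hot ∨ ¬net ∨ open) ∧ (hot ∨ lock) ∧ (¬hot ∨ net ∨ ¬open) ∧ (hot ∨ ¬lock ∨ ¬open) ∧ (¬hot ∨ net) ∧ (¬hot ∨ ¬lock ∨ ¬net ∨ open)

Unit clause (¬lock) forces lock = False.
Unit clause (hot) forces hot = True.
In (¬hot ∨ net) only net is left, so net = True.
In (¬hot ∨ ¬net ∨ open) only open is left, so open = True.
Check each clause:
  (¬lock): ¬lock holds.
  (hot): hot holds.
  (¬hot ∨ ¬net ∨ open): open holds.
  (hot ∨ lock): hot holds.
  (¬hot ∨ net ∨ ¬open): net holds.
  (hot ∨ ¬lock ∨ ¬open): hot holds.
  (¬hot ∨ net): net holds.
  (¬hot ∨ ¬lock ∨ ¬net ∨ open): ¬lock holds.
All clauses satisfied.

hot=T; net=T; lock=F; open=T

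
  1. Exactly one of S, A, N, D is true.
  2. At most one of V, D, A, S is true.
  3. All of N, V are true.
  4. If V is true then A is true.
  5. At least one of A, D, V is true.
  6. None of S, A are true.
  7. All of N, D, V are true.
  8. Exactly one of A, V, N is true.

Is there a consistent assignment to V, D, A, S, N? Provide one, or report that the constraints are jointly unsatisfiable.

UNSATISFIABLE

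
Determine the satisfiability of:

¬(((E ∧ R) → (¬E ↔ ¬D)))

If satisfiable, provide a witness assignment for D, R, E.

D = False; R = True; E = True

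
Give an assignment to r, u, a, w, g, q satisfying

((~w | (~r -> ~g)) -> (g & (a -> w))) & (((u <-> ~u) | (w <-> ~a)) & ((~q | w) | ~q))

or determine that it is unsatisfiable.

r: False; u: False; a: False; w: True; g: True; q: True

  (~w | (~r -> ~g)) -> (g & (a -> w)) = True
    ~w | (~r -> ~g) = False
      ~w = False
      ~r -> ~g = False
        ~r = True
        ~g = False
    g & (a -> w) = True
      a -> w = True
  ((u <-> ~u) | (w <-> ~a)) & ((~q | w) | ~q) = True
    (u <-> ~u) | (w <-> ~a) = True
      u <-> ~u = False
        ~u = True
      w <-> ~a = True
        ~a = True
    (~q | w) | ~q = True
      ~q | w = True
        ~q = False
      ~q = False
Both conjuncts True, so the formula holds.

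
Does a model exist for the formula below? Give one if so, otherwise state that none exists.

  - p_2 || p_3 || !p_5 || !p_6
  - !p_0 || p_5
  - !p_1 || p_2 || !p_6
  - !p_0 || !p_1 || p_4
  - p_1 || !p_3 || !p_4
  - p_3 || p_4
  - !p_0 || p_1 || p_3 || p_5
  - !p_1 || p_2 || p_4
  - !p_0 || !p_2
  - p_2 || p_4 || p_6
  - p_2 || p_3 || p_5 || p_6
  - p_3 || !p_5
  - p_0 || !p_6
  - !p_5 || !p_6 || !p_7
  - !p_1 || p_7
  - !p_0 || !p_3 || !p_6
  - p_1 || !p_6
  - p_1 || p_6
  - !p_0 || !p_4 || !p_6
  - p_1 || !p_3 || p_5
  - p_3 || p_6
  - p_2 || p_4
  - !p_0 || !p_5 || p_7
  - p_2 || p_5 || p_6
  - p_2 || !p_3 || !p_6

p_0: False, p_1: True, p_2: True, p_3: True, p_4: True, p_5: False, p_6: False, p_7: True

Set p_0 = False.
  then (p_0 || !p_6) forces p_6 = False.
  then (p_1 || p_6) forces p_1 = True.
  then (p_3 || p_6) forces p_3 = True.
  then (!p_1 || p_7) forces p_7 = True.
Set p_2 = True.
Set p_4 = True.
Set p_5 = False.
All clauses satisfied.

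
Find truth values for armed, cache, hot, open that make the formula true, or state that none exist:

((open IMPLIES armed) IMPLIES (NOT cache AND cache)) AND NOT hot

armed = False; cache = False; hot = False; open = True

  (open IMPLIES armed) IMPLIES (NOT cache AND cache) = True
    open IMPLIES armed = False
    NOT cache AND cache = False
      NOT cache = True
  NOT hot = True
Both conjuncts True, so the formula holds.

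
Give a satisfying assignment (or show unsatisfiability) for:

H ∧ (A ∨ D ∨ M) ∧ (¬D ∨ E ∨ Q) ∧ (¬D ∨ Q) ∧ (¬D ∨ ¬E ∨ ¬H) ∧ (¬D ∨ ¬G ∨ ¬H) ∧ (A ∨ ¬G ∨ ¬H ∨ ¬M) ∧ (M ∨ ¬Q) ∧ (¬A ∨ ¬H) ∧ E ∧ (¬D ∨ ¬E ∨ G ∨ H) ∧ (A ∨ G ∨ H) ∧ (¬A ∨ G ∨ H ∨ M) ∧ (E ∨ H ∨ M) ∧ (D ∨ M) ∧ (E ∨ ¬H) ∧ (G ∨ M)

A=F, M=T, H=T, G=F, D=F, Q=T, E=T

Unit clause (H) forces H = True.
In (¬A ∨ ¬H) only ¬A is left, so A = False.
Unit clause (E) forces E = True.
In (¬D ∨ ¬E ∨ ¬H) only ¬D is left, so D = False.
In (D ∨ M) only M is left, so M = True.
In (A ∨ ¬G ∨ ¬H ∨ ¬M) only ¬G is left, so G = False.
Set Q = True.
All clauses satisfied.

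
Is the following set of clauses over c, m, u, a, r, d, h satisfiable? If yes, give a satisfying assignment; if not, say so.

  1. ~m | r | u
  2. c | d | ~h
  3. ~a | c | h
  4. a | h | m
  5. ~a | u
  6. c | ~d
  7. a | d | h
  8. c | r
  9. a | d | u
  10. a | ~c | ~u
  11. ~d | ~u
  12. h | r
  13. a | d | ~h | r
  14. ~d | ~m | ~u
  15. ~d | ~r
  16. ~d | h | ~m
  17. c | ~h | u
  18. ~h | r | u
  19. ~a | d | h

Try c = False:
  (c | ~d) forces d = False.
  (c | d | ~h) forces h = False.
  (~a | c | h) forces a = False.
  clause (a | d | h) is falsified — backtrack.
So c = True.
Set m = False.
Try u = False:
  (~a | u) forces a = False.
  (a | h | m) forces h = True.
  (a | d | u) forces d = True.
  (~d | ~r) forces r = False.
  clause (~h | r | u) is falsified — backtrack.
So u = True.
  then (a | ~c | ~u) forces a = True.
  then (~d | ~u) forces d = False.
  then (~a | d | h) forces h = True.
Set r = True.
All clauses satisfied.

c=T; m=F; u=T; a=T; r=T; d=F; h=T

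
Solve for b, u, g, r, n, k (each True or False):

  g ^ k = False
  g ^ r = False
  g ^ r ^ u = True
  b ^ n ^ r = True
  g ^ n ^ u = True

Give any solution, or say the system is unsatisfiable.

b = True, u = True, g = True, r = True, n = True, k = True

g ^ k = T ^ T = False ✓
g ^ r = T ^ T = False ✓
g ^ r ^ u = T ^ T ^ T = True ✓
b ^ n ^ r = T ^ T ^ T = True ✓
g ^ n ^ u = T ^ T ^ T = True ✓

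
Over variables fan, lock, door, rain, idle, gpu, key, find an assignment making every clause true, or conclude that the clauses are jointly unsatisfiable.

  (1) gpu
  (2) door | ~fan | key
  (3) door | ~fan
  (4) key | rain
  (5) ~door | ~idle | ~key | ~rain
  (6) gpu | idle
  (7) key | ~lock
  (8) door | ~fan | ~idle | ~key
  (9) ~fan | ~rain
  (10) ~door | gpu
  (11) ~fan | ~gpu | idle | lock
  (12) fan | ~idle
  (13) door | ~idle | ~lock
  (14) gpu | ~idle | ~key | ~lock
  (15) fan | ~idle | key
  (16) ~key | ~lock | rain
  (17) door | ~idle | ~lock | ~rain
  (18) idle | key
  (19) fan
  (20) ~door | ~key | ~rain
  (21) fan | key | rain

Unit clause (gpu) forces gpu = True.
Unit clause (fan) forces fan = True.
In (door | ~fan) only door is left, so door = True.
In (~fan | ~rain) only ~rain is left, so rain = False.
In (key | rain) only key is left, so key = True.
In (~key | ~lock | rain) only ~lock is left, so lock = False.
In (~fan | ~gpu | idle | lock) only idle is left, so idle = True.
All clauses satisfied.

fan=T, lock=F, door=T, rain=F, idle=T, gpu=T, key=T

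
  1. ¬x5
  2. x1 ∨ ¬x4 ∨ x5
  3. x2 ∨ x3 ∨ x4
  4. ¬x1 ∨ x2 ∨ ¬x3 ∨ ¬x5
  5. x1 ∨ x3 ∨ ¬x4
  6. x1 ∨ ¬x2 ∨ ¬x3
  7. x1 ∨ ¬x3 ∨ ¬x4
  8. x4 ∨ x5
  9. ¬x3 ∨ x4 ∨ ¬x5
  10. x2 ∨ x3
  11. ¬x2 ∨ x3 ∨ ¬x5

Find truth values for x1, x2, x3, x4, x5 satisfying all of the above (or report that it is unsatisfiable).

x1: True; x2: True; x3: True; x4: True; x5: False

Unit clause (¬x5) forces x5 = False.
In (x4 ∨ x5) only x4 is left, so x4 = True.
In (x1 ∨ ¬x4 ∨ x5) only x1 is left, so x1 = True.
Set x2 = True.
Set x3 = True.
All clauses satisfied.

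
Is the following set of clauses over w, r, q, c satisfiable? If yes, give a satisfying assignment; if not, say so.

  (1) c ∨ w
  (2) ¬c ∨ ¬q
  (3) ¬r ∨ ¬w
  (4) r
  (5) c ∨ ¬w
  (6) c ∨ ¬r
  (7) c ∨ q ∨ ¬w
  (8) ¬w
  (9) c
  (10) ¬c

The formula is unsatisfiable.

Case c = True:
  Clause (¬c) is falsified — contradiction.
Case c = False:
  Clause (c) is falsified — contradiction.
Both cases fail, so the formula is unsatisfiable.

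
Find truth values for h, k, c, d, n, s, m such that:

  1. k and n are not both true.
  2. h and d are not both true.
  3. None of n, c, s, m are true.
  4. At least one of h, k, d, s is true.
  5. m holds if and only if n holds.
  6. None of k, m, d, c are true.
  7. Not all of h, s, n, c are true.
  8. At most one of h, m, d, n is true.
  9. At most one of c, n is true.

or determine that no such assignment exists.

h = True, k = False, c = False, d = False, n = False, s = False, m = False

  (1) k=F, n=F — not both ✓
  (2) h=T, d=F — not both ✓
  (3) {n, c, s, m}: 0 true — none ✓
  (4) {h, k, d, s}: 1 true — at least one ✓
  (5) m=F, n=F — same ✓
  (6) {k, m, d, c}: 0 true — none ✓
  (7) {h, s, n, c}: 1/4 true — not all ✓
  (8) {h, m, d, n}: 1 true — at most one ✓
  (9) {c, n}: 0 true — at most one ✓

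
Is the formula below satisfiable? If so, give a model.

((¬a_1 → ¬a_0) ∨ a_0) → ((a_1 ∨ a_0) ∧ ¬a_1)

a_0 = True, a_1 = False

  ((¬a_1 → ¬a_0) ∨ a_0) → ((a_1 ∨ a_0) ∧ ¬a_1) = True
    (¬a_1 → ¬a_0) ∨ a_0 = True
      ¬a_1 → ¬a_0 = False
        ¬a_1 = True
        ¬a_0 = False
    (a_1 ∨ a_0) ∧ ¬a_1 = True
      a_1 ∨ a_0 = True
      ¬a_1 = True
The formula evaluates to True.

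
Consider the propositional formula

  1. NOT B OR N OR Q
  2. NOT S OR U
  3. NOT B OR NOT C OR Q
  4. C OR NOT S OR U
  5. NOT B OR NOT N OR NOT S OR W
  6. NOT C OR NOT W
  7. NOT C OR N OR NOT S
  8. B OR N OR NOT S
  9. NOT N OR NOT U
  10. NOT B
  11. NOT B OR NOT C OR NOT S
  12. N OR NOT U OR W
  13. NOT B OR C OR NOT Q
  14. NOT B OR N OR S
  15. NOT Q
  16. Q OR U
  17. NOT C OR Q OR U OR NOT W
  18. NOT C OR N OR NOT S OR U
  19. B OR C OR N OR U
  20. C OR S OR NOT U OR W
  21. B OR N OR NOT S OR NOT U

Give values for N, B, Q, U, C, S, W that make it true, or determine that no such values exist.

Unit clause (NOT B) forces B = False.
Unit clause (NOT Q) forces Q = False.
In (Q OR U) only U is left, so U = True.
In (NOT N OR NOT U) only NOT N is left, so N = False.
In (N OR NOT U OR W) only W is left, so W = True.
In (B OR N OR NOT S OR NOT U) only NOT S is left, so S = False.
In (NOT C OR NOT W) only NOT C is left, so C = False.
All clauses satisfied.

N = False; B = False; Q = False; U = True; C = False; S = False; W = True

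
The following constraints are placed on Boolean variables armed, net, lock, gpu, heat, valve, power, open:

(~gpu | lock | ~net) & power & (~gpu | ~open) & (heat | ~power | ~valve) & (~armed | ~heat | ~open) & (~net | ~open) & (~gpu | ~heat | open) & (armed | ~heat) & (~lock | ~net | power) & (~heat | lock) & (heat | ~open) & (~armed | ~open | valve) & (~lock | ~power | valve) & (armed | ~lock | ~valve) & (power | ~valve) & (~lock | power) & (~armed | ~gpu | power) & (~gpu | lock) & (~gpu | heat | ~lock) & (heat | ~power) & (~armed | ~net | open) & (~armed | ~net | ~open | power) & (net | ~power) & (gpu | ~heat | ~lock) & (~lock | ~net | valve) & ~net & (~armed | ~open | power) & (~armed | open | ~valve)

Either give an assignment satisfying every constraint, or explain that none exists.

Case net = True:
  Clause (~net) is falsified — contradiction.
Case net = False:
  (power) forces power = True.
  Clause (net | ~power) is falsified — contradiction.
Both cases fail, so the formula is unsatisfiable.

UNSATISFIABLE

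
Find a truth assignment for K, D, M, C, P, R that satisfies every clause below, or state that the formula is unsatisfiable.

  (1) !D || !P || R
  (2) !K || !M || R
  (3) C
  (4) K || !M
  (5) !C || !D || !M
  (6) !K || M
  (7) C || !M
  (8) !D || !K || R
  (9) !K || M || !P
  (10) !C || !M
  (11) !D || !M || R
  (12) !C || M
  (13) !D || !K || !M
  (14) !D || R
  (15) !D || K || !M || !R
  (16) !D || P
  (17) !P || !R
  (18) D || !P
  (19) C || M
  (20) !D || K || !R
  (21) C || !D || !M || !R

Unsatisfiable — no assignment works.

Case C = True:
  (!C || !M) forces M = False.
  Clause (!C || M) is falsified — contradiction.
Case C = False:
  Clause (C) is falsified — contradiction.
Both cases fail, so the formula is unsatisfiable.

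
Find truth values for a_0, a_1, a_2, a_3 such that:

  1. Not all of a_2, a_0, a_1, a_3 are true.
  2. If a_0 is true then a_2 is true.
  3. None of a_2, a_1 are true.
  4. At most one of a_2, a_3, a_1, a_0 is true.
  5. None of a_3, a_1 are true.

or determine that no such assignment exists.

a_0 = False, a_1 = False, a_2 = False, a_3 = False

  (1) {a_2, a_0, a_1, a_3}: 0/4 true — not all ✓
  (2) a_0=F ⇒ a_2: vacuous ✓
  (3) {a_2, a_1}: 0 true — none ✓
  (4) {a_2, a_3, a_1, a_0}: 0 true — at most one ✓
  (5) {a_3, a_1}: 0 true — none ✓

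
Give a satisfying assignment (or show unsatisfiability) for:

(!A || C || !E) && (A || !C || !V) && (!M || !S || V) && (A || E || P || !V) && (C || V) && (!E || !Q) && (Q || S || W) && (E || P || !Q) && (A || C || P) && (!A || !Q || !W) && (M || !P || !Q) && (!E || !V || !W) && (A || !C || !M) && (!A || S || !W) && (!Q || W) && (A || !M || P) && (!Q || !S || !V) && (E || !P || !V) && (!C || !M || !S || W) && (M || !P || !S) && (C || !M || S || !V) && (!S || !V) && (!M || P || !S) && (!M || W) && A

Unit clause (A) forces A = True.
Set W = True.
  then (!A || !Q || !W) forces Q = False.
  then (!A || S || !W) forces S = True.
  then (!S || !V) forces V = False.
  then (!M || !S || V) forces M = False.
  then (C || V) forces C = True.
  then (M || !P || !S) forces P = False.
Set E = False.
All clauses satisfied.

W = True, A = True, M = False, C = True, E = False, P = False, V = False, S = True, Q = False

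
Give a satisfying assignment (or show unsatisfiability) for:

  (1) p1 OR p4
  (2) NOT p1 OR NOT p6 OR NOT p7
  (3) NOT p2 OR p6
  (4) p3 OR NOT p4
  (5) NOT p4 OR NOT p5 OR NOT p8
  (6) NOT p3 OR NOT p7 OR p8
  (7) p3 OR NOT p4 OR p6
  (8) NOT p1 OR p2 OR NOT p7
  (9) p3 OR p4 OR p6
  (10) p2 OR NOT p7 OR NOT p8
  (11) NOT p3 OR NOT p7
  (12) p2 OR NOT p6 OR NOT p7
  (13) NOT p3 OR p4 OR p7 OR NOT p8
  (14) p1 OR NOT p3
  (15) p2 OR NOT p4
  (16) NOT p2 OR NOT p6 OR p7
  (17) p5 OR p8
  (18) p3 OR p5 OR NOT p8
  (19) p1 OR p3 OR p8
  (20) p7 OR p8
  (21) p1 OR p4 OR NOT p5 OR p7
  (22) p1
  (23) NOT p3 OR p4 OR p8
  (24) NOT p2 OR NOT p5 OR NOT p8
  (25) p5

p1 = True, p2 = False, p3 = False, p4 = False, p5 = True, p6 = True, p7 = False, p8 = True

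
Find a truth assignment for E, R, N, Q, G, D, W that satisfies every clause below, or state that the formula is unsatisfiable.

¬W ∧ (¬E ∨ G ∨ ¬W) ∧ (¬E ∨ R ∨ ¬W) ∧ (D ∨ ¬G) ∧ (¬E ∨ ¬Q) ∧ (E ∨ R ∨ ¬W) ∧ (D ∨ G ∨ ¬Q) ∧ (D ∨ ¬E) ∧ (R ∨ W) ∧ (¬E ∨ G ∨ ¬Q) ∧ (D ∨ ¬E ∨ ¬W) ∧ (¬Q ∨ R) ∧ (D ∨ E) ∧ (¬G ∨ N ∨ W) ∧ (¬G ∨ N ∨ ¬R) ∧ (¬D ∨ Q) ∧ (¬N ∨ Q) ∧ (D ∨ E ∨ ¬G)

E: False, R: True, N: False, Q: True, G: False, D: True, W: False

Unit clause (¬W) forces W = False.
In (R ∨ W) only R is left, so R = True.
Try E = True:
  (¬E ∨ ¬Q) forces Q = False.
  (D ∨ ¬E) forces D = True.
  clause (¬D ∨ Q) is falsified — backtrack.
So E = False.
  then (D ∨ E) forces D = True.
  then (¬D ∨ Q) forces Q = True.
Set N = False.
  then (¬G ∨ N ∨ W) forces G = False.
All clauses satisfied.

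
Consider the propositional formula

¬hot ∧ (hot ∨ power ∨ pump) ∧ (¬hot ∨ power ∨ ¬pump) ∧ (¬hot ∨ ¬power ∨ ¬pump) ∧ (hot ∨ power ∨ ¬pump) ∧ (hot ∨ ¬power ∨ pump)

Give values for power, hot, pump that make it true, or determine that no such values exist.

Unit clause (¬hot) forces hot = False.
Try power = False:
  (hot ∨ power ∨ pump) forces pump = True.
  clause (hot ∨ power ∨ ¬pump) is falsified — backtrack.
So power = True.
  then (hot ∨ ¬power ∨ pump) forces pump = True.
Check each clause:
  (¬hot): ¬hot holds.
  (hot ∨ power ∨ pump): power holds.
  (¬hot ∨ power ∨ ¬pump): ¬hot holds.
  (¬hot ∨ ¬power ∨ ¬pump): ¬hot holds.
  (hot ∨ power ∨ ¬pump): power holds.
  (hot ∨ ¬power ∨ pump): pump holds.
All clauses satisfied.

power=T; hot=F; pump=T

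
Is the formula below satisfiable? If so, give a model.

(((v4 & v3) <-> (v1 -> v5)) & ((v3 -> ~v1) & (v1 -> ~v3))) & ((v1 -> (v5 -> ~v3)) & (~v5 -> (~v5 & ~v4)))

v1 = False, v3 = True, v4 = True, v5 = True

  ((v4 & v3) <-> (v1 -> v5)) & ((v3 -> ~v1) & (v1 -> ~v3)) = True
    (v4 & v3) <-> (v1 -> v5) = True
      v4 & v3 = True
      v1 -> v5 = True
    (v3 -> ~v1) & (v1 -> ~v3) = True
      v3 -> ~v1 = True
        ~v1 = True
      v1 -> ~v3 = True
        ~v3 = False
  (v1 -> (v5 -> ~v3)) & (~v5 -> (~v5 & ~v4)) = True
    v1 -> (v5 -> ~v3) = True
      v5 -> ~v3 = False
        ~v3 = False
    ~v5 -> (~v5 & ~v4) = True
      ~v5 = False
      ~v5 & ~v4 = False
        ~v5 = False
        ~v4 = False
Both conjuncts True, so the formula holds.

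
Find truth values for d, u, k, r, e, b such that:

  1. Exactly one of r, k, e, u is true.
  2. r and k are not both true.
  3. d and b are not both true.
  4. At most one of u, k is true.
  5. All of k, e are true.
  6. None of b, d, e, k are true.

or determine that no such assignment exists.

Case k = True:
  Constraint (6) is violated (k=T) — contradiction.
Case k = False:
  Constraint (5) is violated (k=F) — contradiction.
Both cases fail — unsatisfiable.

The formula is unsatisfiable.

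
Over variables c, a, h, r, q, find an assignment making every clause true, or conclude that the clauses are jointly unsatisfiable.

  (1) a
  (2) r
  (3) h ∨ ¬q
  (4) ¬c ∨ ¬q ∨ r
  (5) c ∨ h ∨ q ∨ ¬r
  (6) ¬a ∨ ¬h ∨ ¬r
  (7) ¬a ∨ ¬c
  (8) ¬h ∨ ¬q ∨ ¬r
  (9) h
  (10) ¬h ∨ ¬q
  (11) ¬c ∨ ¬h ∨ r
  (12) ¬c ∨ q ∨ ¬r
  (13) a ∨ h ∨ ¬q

Case a = True:
  (r) forces r = True.
  (¬a ∨ ¬h ∨ ¬r) forces h = False.
  Clause (h) is falsified — contradiction.
Case a = False:
  Clause (a) is falsified — contradiction.
Both cases fail, so the formula is unsatisfiable.

No satisfying assignment exists.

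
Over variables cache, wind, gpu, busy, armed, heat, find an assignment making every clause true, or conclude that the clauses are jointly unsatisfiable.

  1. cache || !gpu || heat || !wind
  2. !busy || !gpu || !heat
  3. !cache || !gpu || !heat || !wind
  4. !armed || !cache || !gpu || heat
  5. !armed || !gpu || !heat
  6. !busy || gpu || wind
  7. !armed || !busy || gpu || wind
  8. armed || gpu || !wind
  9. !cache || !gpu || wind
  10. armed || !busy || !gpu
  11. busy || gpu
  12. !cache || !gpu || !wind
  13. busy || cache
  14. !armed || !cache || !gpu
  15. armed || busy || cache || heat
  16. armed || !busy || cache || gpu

cache = False, wind = True, gpu = False, busy = True, armed = True, heat = True

Set cache = False.
  then (busy || cache) forces busy = True.
Set wind = True.
Set gpu = False.
  then (armed || gpu || !wind) forces armed = True.
Set heat = True.
All clauses satisfied.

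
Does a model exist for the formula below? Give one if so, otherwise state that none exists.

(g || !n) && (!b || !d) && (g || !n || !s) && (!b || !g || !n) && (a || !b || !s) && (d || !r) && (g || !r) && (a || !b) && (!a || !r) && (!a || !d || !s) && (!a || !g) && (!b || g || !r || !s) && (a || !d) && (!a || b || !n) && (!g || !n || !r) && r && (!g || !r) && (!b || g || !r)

No satisfying assignment exists.

Case r = True:
  (d || !r) forces d = True.
  (!b || !d) forces b = False.
  (g || !r) forces g = True.
  Clause (!g || !r) is falsified — contradiction.
Case r = False:
  Clause (r) is falsified — contradiction.
Both cases fail, so the formula is unsatisfiable.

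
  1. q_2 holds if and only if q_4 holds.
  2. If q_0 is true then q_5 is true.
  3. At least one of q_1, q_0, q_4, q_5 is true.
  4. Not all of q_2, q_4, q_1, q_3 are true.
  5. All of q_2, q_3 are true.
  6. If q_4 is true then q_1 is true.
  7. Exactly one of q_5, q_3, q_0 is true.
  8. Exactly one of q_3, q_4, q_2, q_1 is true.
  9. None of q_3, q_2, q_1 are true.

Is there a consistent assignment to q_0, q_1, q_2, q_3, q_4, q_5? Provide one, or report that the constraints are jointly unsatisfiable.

Case q_2 = True:
  Constraint (9) is violated (q_2=T) — contradiction.
Case q_2 = False:
  Constraint (5) is violated (q_2=F) — contradiction.
Both cases fail — unsatisfiable.

Unsatisfiable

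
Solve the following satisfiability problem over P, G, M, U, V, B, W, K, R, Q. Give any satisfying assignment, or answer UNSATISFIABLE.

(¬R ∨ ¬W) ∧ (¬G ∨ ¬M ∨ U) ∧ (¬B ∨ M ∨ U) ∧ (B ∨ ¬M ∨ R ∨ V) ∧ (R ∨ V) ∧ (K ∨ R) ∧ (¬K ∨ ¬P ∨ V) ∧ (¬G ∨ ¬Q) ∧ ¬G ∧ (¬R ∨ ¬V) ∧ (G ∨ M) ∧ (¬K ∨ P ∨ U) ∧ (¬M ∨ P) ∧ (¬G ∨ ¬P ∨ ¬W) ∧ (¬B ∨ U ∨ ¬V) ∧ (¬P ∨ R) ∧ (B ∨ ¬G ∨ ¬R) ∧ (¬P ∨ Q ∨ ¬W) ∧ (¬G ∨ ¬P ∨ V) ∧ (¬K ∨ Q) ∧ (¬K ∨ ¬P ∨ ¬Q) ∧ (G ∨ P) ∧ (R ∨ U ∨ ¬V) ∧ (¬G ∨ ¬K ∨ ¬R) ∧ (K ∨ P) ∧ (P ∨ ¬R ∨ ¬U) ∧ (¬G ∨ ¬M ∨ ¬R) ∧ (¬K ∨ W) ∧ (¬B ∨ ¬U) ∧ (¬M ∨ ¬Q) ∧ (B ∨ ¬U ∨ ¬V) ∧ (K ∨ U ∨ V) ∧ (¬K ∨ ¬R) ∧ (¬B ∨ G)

P: True; G: False; M: True; U: True; V: False; B: False; W: False; K: False; R: True; Q: False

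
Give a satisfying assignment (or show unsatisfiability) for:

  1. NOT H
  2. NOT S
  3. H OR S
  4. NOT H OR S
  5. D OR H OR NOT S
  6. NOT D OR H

Case S = True:
  Clause (NOT S) is falsified — contradiction.
Case S = False:
  (NOT H) forces H = False.
  Clause (H OR S) is falsified — contradiction.
Both cases fail, so the formula is unsatisfiable.

Unsatisfiable — no assignment works.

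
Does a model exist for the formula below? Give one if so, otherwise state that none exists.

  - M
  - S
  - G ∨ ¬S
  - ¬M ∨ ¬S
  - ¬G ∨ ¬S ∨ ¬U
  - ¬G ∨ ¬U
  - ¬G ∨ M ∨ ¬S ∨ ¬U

UNSATISFIABLE

Case S = True:
  (M) forces M = True.
  Clause (¬M ∨ ¬S) is falsified — contradiction.
Case S = False:
  Clause (S) is falsified — contradiction.
Both cases fail, so the formula is unsatisfiable.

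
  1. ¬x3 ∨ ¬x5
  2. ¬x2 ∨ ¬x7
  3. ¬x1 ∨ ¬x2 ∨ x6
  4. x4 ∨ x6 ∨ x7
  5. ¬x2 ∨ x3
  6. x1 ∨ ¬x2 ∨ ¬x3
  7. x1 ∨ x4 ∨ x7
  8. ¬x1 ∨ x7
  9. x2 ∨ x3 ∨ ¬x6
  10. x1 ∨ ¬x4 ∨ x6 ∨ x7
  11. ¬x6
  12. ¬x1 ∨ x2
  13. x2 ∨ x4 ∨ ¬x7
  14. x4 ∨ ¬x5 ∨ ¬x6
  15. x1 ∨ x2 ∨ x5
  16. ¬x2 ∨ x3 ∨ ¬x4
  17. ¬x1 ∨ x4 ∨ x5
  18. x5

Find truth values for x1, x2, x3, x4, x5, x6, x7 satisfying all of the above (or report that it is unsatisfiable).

Unit clause (¬x6) forces x6 = False.
Unit clause (x5) forces x5 = True.
In (¬x3 ∨ ¬x5) only ¬x3 is left, so x3 = False.
In (¬x2 ∨ x3) only ¬x2 is left, so x2 = False.
In (¬x1 ∨ x2) only ¬x1 is left, so x1 = False.
Try x4 = False:
  (x4 ∨ x6 ∨ x7) forces x7 = True.
  clause (x2 ∨ x4 ∨ ¬x7) is falsified — backtrack.
So x4 = True.
  then (x1 ∨ ¬x4 ∨ x6 ∨ x7) forces x7 = True.
All clauses satisfied.

x1 = False; x2 = False; x3 = False; x4 = True; x5 = True; x6 = False; x7 = True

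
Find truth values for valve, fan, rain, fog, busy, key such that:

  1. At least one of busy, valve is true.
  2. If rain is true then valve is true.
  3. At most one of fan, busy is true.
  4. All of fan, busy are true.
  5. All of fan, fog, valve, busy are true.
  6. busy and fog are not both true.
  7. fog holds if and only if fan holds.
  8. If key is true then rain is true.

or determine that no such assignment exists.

The formula is unsatisfiable.

Case fan = True:
  (3) with fan=T forces busy = False.
  Constraint (4) is violated (busy=F) — contradiction.
Case fan = False:
  Constraint (4) is violated (fan=F) — contradiction.
Both cases fail — unsatisfiable.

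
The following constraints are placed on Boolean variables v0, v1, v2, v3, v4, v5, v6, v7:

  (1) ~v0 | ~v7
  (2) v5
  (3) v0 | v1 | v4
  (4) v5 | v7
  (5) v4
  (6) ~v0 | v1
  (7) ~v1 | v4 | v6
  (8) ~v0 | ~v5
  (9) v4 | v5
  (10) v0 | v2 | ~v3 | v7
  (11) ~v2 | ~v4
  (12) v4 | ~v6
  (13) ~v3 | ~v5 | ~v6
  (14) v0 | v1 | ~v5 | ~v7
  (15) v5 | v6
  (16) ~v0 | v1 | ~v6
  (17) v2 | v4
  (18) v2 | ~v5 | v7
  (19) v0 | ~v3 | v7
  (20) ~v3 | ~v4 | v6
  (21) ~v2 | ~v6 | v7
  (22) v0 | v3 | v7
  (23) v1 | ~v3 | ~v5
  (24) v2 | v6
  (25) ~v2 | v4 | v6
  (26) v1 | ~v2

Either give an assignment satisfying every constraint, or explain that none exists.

Unit clause (v5) forces v5 = True.
Unit clause (v4) forces v4 = True.
In (~v0 | ~v5) only ~v0 is left, so v0 = False.
In (~v2 | ~v4) only ~v2 is left, so v2 = False.
In (v2 | ~v5 | v7) only v7 is left, so v7 = True.
In (v2 | v6) only v6 is left, so v6 = True.
In (~v3 | ~v5 | ~v6) only ~v3 is left, so v3 = False.
In (v0 | v1 | ~v5 | ~v7) only v1 is left, so v1 = True.
All clauses satisfied.

v0 = False, v1 = True, v2 = False, v3 = False, v4 = True, v5 = True, v6 = True, v7 = True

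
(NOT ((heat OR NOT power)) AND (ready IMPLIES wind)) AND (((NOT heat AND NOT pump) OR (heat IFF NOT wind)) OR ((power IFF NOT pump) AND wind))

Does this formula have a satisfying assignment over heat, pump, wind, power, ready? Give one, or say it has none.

heat = False, pump = True, wind = True, power = True, ready = False

  NOT ((heat OR NOT power)) AND (ready IMPLIES wind) = True
    NOT ((heat OR NOT power)) = True
      heat OR NOT power = False
        NOT power = False
    ready IMPLIES wind = True
  ((NOT heat AND NOT pump) OR (heat IFF NOT wind)) OR ((power IFF NOT pump) AND wind) = True
    (NOT heat AND NOT pump) OR (heat IFF NOT wind) = True
      NOT heat AND NOT pump = False
        NOT heat = True
        NOT pump = False
      heat IFF NOT wind = True
        NOT wind = False
    (power IFF NOT pump) AND wind = False
      power IFF NOT pump = False
        NOT pump = False
Both conjuncts True, so the formula holds.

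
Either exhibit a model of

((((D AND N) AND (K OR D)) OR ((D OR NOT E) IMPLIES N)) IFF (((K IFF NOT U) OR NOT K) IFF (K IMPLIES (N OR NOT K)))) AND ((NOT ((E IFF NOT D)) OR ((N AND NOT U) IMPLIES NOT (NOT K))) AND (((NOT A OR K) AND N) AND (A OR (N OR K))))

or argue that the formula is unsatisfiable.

K=F; A=F; E=F; U=T; D=T; N=T

  (((D AND N) AND (K OR D)) OR ((D OR NOT E) IMPLIES N)) IFF (((K IFF NOT U) OR NOT K) IFF (K IMPLIES (N OR NOT K))) = True
    ((D AND N) AND (K OR D)) OR ((D OR NOT E) IMPLIES N) = True
      (D AND N) AND (K OR D) = True
        D AND N = True
        K OR D = True
      (D OR NOT E) IMPLIES N = True
        D OR NOT E = True
          NOT E = True
    ((K IFF NOT U) OR NOT K) IFF (K IMPLIES (N OR NOT K)) = True
      (K IFF NOT U) OR NOT K = True
        K IFF NOT U = True
          NOT U = False
        NOT K = True
      K IMPLIES (N OR NOT K) = True
        N OR NOT K = True
          NOT K = True
  (NOT ((E IFF NOT D)) OR ((N AND NOT U) IMPLIES NOT (NOT K))) AND (((NOT A OR K) AND N) AND (A OR (N OR K))) = True
    NOT ((E IFF NOT D)) OR ((N AND NOT U) IMPLIES NOT (NOT K)) = True
      NOT ((E IFF NOT D)) = False
        E IFF NOT D = True
          NOT D = False
      (N AND NOT U) IMPLIES NOT (NOT K) = True
        N AND NOT U = False
          NOT U = False
        NOT (NOT K) = False
          NOT K = True
    ((NOT A OR K) AND N) AND (A OR (N OR K)) = True
      (NOT A OR K) AND N = True
        NOT A OR K = True
          NOT A = True
      A OR (N OR K) = True
        N OR K = True
Both conjuncts True, so the formula holds.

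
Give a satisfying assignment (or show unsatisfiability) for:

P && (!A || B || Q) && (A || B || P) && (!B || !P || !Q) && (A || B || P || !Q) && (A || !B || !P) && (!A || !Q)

P: True, Q: False, A: False, B: False

Unit clause (P) forces P = True.
Set Q = False.
Set A = False.
  then (A || !B || !P) forces B = False.
Check each clause:
  (P): P holds.
  (!A || B || Q): !A holds.
  (A || B || P): P holds.
  (!B || !P || !Q): !B holds.
  (A || B || P || !Q): P holds.
  (A || !B || !P): !B holds.
  (!A || !Q): !A holds.
All clauses satisfied.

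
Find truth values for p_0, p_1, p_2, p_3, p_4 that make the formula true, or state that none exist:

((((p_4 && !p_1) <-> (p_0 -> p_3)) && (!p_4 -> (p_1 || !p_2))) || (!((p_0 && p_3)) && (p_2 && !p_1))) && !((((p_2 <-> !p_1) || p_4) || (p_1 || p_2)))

p_0 = True, p_1 = False, p_2 = False, p_3 = False, p_4 = False

  (((p_4 && !p_1) <-> (p_0 -> p_3)) && (!p_4 -> (p_1 || !p_2))) || (!((p_0 && p_3)) && (p_2 && !p_1)) = True
    ((p_4 && !p_1) <-> (p_0 -> p_3)) && (!p_4 -> (p_1 || !p_2)) = True
      (p_4 && !p_1) <-> (p_0 -> p_3) = True
        p_4 && !p_1 = False
          !p_1 = True
        p_0 -> p_3 = False
      !p_4 -> (p_1 || !p_2) = True
        !p_4 = True
        p_1 || !p_2 = True
          !p_2 = True
    !((p_0 && p_3)) && (p_2 && !p_1) = False
      !((p_0 && p_3)) = True
        p_0 && p_3 = False
      p_2 && !p_1 = False
        !p_1 = True
  !((((p_2 <-> !p_1) || p_4) || (p_1 || p_2))) = True
    ((p_2 <-> !p_1) || p_4) || (p_1 || p_2) = False
      (p_2 <-> !p_1) || p_4 = False
        p_2 <-> !p_1 = False
          !p_1 = True
      p_1 || p_2 = False
Both conjuncts True, so the formula holds.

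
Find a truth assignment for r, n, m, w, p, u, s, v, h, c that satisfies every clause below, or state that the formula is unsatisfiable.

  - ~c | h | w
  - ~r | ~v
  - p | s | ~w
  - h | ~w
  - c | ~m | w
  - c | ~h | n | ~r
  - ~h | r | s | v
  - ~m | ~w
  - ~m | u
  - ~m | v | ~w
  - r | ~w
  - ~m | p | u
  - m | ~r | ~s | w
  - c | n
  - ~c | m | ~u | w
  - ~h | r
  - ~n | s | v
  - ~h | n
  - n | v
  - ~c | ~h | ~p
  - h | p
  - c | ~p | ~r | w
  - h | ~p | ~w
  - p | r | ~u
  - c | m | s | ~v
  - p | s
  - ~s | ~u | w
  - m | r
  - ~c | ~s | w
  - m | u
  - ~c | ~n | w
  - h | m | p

r=T, n=T, m=F, w=T, p=F, u=T, s=T, v=F, h=T, c=F

Try r = False:
  (r | ~w) forces w = False.
  (~h | r) forces h = False.
  (~c | h | w) forces c = False.
  (c | ~m | w) forces m = False.
  clause (m | r) is falsified — backtrack.
So r = True.
  then (~r | ~v) forces v = False.
  then (n | v) forces n = True.
  then (~n | s | v) forces s = True.
Try m = True:
  (~m | ~w) forces w = False.
  (c | ~m | w) forces c = True.
  clause (~c | ~s | w) is falsified — backtrack.
So m = False.
  then (m | ~r | ~s | w) forces w = True.
  then (m | u) forces u = True.
  then (h | ~w) forces h = True.
Set p = False.
Set c = False.
All clauses satisfied.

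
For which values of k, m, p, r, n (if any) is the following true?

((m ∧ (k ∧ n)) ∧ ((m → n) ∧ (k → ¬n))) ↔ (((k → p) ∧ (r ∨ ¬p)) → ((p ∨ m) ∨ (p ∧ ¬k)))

k = False, m = False, p = False, r = False, n = True

  ((m ∧ (k ∧ n)) ∧ ((m → n) ∧ (k → ¬n))) ↔ (((k → p) ∧ (r ∨ ¬p)) → ((p ∨ m) ∨ (p ∧ ¬k))) = True
    (m ∧ (k ∧ n)) ∧ ((m → n) ∧ (k → ¬n)) = False
      m ∧ (k ∧ n) = False
        k ∧ n = False
      (m → n) ∧ (k → ¬n) = True
        m → n = True
        k → ¬n = True
          ¬n = False
    ((k → p) ∧ (r ∨ ¬p)) → ((p ∨ m) ∨ (p ∧ ¬k)) = False
      (k → p) ∧ (r ∨ ¬p) = True
        k → p = True
        r ∨ ¬p = True
          ¬p = True
      (p ∨ m) ∨ (p ∧ ¬k) = False
        p ∨ m = False
        p ∧ ¬k = False
          ¬k = True
The formula evaluates to True.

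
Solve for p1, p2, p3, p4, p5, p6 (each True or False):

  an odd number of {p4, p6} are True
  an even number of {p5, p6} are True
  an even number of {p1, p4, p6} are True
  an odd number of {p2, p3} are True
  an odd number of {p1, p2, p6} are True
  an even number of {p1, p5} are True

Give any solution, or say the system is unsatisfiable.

p1 = True; p2 = True; p3 = False; p4 = False; p5 = True; p6 = True

{p4, p6}: 1 true → odd ✓
{p5, p6}: 2 true → even ✓
{p1, p4, p6}: 2 true → even ✓
{p2, p3}: 1 true → odd ✓
{p1, p2, p6}: 3 true → odd ✓
{p1, p5}: 2 true → even ✓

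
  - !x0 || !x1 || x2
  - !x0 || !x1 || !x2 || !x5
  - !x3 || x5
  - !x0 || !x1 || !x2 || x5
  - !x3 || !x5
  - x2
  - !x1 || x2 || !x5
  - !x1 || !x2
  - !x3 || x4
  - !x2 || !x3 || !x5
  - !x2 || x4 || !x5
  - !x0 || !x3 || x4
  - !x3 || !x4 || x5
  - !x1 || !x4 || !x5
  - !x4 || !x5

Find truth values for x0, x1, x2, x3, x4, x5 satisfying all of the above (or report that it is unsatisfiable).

x0 = True, x1 = False, x2 = True, x3 = False, x4 = True, x5 = False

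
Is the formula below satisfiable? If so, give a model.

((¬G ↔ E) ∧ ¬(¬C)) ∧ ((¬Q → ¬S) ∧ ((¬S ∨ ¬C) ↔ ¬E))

Q=T, C=T, S=T, G=F, E=T

  (¬G ↔ E) ∧ ¬(¬C) = True
    ¬G ↔ E = True
      ¬G = True
    ¬(¬C) = True
      ¬C = False
  (¬Q → ¬S) ∧ ((¬S ∨ ¬C) ↔ ¬E) = True
    ¬Q → ¬S = True
      ¬Q = False
      ¬S = False
    (¬S ∨ ¬C) ↔ ¬E = True
      ¬S ∨ ¬C = False
        ¬S = False
        ¬C = False
      ¬E = False
Both conjuncts True, so the formula holds.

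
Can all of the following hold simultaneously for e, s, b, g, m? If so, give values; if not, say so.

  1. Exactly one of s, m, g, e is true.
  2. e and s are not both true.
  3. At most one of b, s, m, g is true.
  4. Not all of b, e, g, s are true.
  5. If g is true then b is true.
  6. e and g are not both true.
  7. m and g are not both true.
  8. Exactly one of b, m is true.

e=F; s=F; b=F; g=F; m=T

  (1) {s, m, g, e}: 1 true — exactly one ✓
  (2) e=F, s=F — not both ✓
  (3) {b, s, m, g}: 1 true — at most one ✓
  (4) {b, e, g, s}: 0/4 true — not all ✓
  (5) g=F ⇒ b: vacuous ✓
  (6) e=F, g=F — not both ✓
  (7) m=T, g=F — not both ✓
  (8) {b, m}: 1 true — exactly one ✓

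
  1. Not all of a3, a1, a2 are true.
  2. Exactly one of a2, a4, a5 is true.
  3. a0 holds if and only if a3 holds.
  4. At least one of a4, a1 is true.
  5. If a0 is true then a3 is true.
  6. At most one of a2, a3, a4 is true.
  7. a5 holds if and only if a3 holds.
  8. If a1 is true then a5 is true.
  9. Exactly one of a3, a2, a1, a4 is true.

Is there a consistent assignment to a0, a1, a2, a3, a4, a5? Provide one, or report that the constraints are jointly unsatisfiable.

a0=F, a1=F, a2=F, a3=F, a4=T, a5=F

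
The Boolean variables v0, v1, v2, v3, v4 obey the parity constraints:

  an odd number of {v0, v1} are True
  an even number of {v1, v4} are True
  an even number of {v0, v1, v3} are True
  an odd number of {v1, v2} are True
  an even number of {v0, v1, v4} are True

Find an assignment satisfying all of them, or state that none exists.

v0 = False, v1 = True, v2 = False, v3 = True, v4 = True

{v0, v1}: 1 true → odd ✓
{v1, v4}: 2 true → even ✓
{v0, v1, v3}: 2 true → even ✓
{v1, v2}: 1 true → odd ✓
{v0, v1, v4}: 2 true → even ✓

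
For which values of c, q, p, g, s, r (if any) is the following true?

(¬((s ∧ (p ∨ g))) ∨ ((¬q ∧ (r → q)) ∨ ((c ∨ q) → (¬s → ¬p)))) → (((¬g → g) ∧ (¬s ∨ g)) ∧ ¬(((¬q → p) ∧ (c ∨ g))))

c=F, q=F, p=F, g=T, s=F, r=F

  (¬((s ∧ (p ∨ g))) ∨ ((¬q ∧ (r → q)) ∨ ((c ∨ q) → (¬s → ¬p)))) → (((¬g → g) ∧ (¬s ∨ g)) ∧ ¬(((¬q → p) ∧ (c ∨ g)))) = True
    ¬((s ∧ (p ∨ g))) ∨ ((¬q ∧ (r → q)) ∨ ((c ∨ q) → (¬s → ¬p))) = True
      ¬((s ∧ (p ∨ g))) = True
        s ∧ (p ∨ g) = False
          p ∨ g = True
      (¬q ∧ (r → q)) ∨ ((c ∨ q) → (¬s → ¬p)) = True
        ¬q ∧ (r → q) = True
          ¬q = True
          r → q = True
        (c ∨ q) → (¬s → ¬p) = True
          c ∨ q = False
          ¬s → ¬p = True
            ¬s = True
            ¬p = True
    ((¬g → g) ∧ (¬s ∨ g)) ∧ ¬(((¬q → p) ∧ (c ∨ g))) = True
      (¬g → g) ∧ (¬s ∨ g) = True
        ¬g → g = True
          ¬g = False
        ¬s ∨ g = True
          ¬s = True
      ¬(((¬q → p) ∧ (c ∨ g))) = True
        (¬q → p) ∧ (c ∨ g) = False
          ¬q → p = False
            ¬q = True
          c ∨ g = True
The formula evaluates to True.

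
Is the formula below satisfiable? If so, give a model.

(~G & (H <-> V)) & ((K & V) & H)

H=T, G=F, V=T, K=T

  ~G & (H <-> V) = True
    ~G = True
    H <-> V = True
  (K & V) & H = True
    K & V = True
Both conjuncts True, so the formula holds.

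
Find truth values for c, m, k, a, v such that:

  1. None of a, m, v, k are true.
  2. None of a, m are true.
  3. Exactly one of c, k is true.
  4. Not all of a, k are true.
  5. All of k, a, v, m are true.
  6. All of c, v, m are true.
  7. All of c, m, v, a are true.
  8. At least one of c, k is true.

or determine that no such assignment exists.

No satisfying assignment exists.

Case m = True:
  Constraint (1) is violated (m=T) — contradiction.
Case m = False:
  Constraint (5) is violated (m=F) — contradiction.
Both cases fail — unsatisfiable.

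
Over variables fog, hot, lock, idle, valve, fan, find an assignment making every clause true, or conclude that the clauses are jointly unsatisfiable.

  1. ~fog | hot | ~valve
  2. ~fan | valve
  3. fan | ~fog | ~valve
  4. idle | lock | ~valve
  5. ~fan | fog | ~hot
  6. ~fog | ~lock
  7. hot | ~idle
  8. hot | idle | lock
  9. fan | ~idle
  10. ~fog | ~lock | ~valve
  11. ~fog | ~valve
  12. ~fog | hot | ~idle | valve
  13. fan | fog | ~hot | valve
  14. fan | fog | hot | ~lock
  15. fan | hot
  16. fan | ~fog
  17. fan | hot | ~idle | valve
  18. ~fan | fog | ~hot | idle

Try fog = True:
  (~fog | ~lock) forces lock = False.
  (~fog | ~valve) forces valve = False.
  (~fan | valve) forces fan = False.
  clause (fan | ~fog) is falsified — backtrack.
So fog = False.
Set hot = False.
  then (hot | ~idle) forces idle = False.
  then (hot | idle | lock) forces lock = True.
  then (fan | fog | hot | ~lock) forces fan = True.
  then (~fan | valve) forces valve = True.
All clauses satisfied.

fog = False, hot = False, lock = True, idle = False, valve = True, fan = True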